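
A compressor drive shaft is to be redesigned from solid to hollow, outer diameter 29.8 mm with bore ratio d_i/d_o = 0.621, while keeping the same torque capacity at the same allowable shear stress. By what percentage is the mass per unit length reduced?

31.6 %

Equal τ_max and T ⇒ the solid shaft needs d_s³ = d_o³(1−k⁴), so d_s = 29.8·(1−0.621⁴)^(1/3) = 28.24 mm.
Area ratio A_h/A_s = d_o²(1−k²)/d_s² = (1−k²)/(1−k⁴)^(2/3) = 0.6840.
Mass saving = 1 − 0.6840 = 31.6 %.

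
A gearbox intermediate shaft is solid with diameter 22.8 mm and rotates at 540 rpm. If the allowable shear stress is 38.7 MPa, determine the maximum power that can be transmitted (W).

J = πd⁴/32 = π(0.0228)⁴/32 = 2.653×10^-8 m⁴.
T_max = τ_allow·J/r = 3.87×10^7 × 2.653×10^-8 / 0.0114 = 90.06 N·m.
ω = 2π·540/60 = 56.55 rad/s, so P_max = T_max·ω = 5093 W.

5090 W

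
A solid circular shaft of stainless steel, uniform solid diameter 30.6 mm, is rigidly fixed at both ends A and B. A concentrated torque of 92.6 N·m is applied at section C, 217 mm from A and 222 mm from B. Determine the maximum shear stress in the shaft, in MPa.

8.32 MPa

With uniform GJ and both ends fixed, compatibility θ_AC = θ_CB gives T_A·a = T_B·b, together with T_A + T_B = T₀.
T_A = T₀·b/(a+b) = 92.60·222/439.0 = 46.83 N·m; T_B = 45.77 N·m.
τ in each portion: τ_AC = 8.32×10^6 Pa, τ_CB = 8.14×10^6 Pa; maximum is in AC.
τ_max = T_AC·r/J = 46.83·0.0153/8.61×10^-8 = 8.323×10^6 Pa.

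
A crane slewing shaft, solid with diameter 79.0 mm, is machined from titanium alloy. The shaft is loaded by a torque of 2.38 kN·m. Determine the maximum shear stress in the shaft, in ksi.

3.57 ksi

J = πd⁴/32 = π(0.0790)⁴/32 = 3.824×10^-6 m⁴.
τ_max = T·r/J = 2380 × 0.0395 / 3.824×10^-6 = 2.458×10^7 Pa.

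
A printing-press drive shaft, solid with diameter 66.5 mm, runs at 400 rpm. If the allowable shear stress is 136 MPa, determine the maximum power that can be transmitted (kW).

J = πd⁴/32 = π(0.0665)⁴/32 = 1.920×10^-6 m⁴.
T_max = τ_allow·J/r = 1.36×10^8 × 1.920×10^-6 / 0.0333 = 7853 N·m.
ω = 2π·400/60 = 41.89 rad/s, so P_max = T_max·ω = 3.289×10^5 W.

329 kW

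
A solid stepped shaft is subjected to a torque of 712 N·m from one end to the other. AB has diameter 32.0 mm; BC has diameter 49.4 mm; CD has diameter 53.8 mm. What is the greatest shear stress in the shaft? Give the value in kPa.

Under the same torque, τ_max = 16T/(πd³) is largest where d is smallest — segment AB (d = 32.0 mm).
τ_max = 16·712.0/(π·(0.0320)³) = 1.107×10^8 Pa.

111000 kPa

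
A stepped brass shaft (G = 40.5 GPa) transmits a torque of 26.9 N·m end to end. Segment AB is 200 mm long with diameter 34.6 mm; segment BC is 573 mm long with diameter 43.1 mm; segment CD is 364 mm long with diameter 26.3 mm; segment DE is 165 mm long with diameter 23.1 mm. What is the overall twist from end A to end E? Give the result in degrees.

0.638°

J_AB = π(0.0346)⁴/32 = 1.41×10^-7 m⁴; J_BC = π(0.0431)⁴/32 = 3.39×10^-7 m⁴; J_CD = π(0.0263)⁴/32 = 4.70×10^-8 m⁴; J_DE = π(0.0231)⁴/32 = 2.80×10^-8 m⁴.
θ = (T/G)·Σ L_i/J_i = (26.90/40.5×10⁹)·(0.200/1.41×10^-7 + 0.573/3.39×10^-7 + 0.364/4.70×10^-8 + 0.165/2.80×10^-8) = 0.01114 rad.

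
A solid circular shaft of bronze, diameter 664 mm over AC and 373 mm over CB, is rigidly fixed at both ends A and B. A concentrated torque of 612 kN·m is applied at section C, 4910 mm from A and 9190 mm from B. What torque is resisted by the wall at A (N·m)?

Compatibility: T_A·a/J_AC = T_B·b/J_CB with T_A + T_B = T₀.
J_AC = 0.0191 m⁴, J_CB = 1.90×10^-3 m⁴, so T_A = T₀·(J_AC/a)/((J_AC/a)+(J_CB/b)) = 581100 N·m, T_B = 30910 N·m.

581000 N·m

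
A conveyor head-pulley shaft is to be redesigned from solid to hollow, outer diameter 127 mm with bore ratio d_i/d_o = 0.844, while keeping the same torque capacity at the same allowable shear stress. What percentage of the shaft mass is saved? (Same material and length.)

53.9 %

Equal τ_max and T ⇒ the solid shaft needs d_s³ = d_o³(1−k⁴), so d_s = 127·(1−0.844⁴)^(1/3) = 100.3 mm.
Area ratio A_h/A_s = d_o²(1−k²)/d_s² = (1−k²)/(1−k⁴)^(2/3) = 0.4612.
Mass saving = 1 − 0.4612 = 53.9 %.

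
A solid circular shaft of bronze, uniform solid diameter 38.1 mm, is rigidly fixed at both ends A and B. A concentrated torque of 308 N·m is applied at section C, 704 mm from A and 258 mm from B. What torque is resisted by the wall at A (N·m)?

With uniform GJ and both ends fixed, compatibility θ_AC = θ_CB gives T_A·a = T_B·b, together with T_A + T_B = T₀.
T_A = T₀·b/(a+b) = 308.0·258/962.0 = 82.60 N·m; T_B = 225.4 N·m.

82.6 N·m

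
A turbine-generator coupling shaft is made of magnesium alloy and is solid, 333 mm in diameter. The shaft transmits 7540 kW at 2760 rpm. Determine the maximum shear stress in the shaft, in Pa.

3.60e6 Pa

ω = 2π·2760/60 = 289.0 rad/s, so T = P/ω = 7540×10³ / 289.0 = 26090 N·m.
J = πd⁴/32 = π(0.333)⁴/32 = 1.207×10^-3 m⁴.
τ_max = T·r/J = 26090 × 0.167 / 1.207×10^-3 = 3.598×10^6 Pa.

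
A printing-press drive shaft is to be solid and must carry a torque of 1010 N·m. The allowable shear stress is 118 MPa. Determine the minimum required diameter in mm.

For a solid shaft τ_max = 16T/(πd³), so d = (16T/(π τ_allow))^(1/3) = (16·1010/(π·1.18×10^8))^(1/3) = 0.03519 m.

35.2 mm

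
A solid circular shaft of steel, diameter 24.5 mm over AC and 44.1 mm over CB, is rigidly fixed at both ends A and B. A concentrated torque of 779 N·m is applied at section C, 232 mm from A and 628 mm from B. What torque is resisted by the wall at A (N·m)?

160 N·m

Compatibility: T_A·a/J_AC = T_B·b/J_CB with T_A + T_B = T₀.
J_AC = 3.54×10^-8 m⁴, J_CB = 3.71×10^-7 m⁴, so T_A = T₀·(J_AC/a)/((J_AC/a)+(J_CB/b)) = 159.7 N·m, T_B = 619.3 N·m.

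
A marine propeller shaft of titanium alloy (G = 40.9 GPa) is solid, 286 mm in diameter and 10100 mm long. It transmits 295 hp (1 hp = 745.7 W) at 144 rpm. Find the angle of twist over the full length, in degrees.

ω = 2π·144/60 = 15.08 rad/s, so T = P/ω = 295×745.7 / 15.08 = 14590 N·m.
J = πd⁴/32 = π(0.286)⁴/32 = 6.568×10^-4 m⁴.
θ = T·L/(G·J) = 14590 × 10.1 / (40.9×10⁹ × 6.568×10^-4) = 5.484×10^-3 rad.

0.314°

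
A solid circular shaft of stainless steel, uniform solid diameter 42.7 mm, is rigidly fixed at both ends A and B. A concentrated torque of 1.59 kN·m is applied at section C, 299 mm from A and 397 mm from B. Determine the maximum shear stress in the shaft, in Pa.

With uniform GJ and both ends fixed, compatibility θ_AC = θ_CB gives T_A·a = T_B·b, together with T_A + T_B = T₀.
T_A = T₀·b/(a+b) = 1590·397/696.0 = 906.9 N·m; T_B = 683.1 N·m.
τ in each portion: τ_AC = 5.93×10^7 Pa, τ_CB = 4.47×10^7 Pa; maximum is in AC.
τ_max = T_AC·r/J = 906.9·0.0214/3.26×10^-7 = 5.933×10^7 Pa.

5.93e7 Pa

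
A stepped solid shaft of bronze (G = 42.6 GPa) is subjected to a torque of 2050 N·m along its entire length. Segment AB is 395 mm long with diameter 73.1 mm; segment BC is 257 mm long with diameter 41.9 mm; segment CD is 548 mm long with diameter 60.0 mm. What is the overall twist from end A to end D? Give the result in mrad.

J_AB = π(0.0731)⁴/32 = 2.80×10^-6 m⁴; J_BC = π(0.0419)⁴/32 = 3.03×10^-7 m⁴; J_CD = π(0.0600)⁴/32 = 1.27×10^-6 m⁴.
θ = (T/G)·Σ L_i/J_i = (2050/42.6×10⁹)·(0.395/2.80×10^-6 + 0.257/3.03×10^-7 + 0.548/1.27×10^-6) = 0.06838 rad.

68.4 mrad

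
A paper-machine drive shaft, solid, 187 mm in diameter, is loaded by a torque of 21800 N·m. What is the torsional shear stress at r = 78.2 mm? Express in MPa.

J = πd⁴/32 = π(0.187)⁴/32 = 1.201×10^-4 m⁴.
Shear stress varies linearly with radius: τ = T·r/J = 21800 × 0.0782 / 1.201×10^-4 = 1.420×10^7 Pa.

14.2 MPa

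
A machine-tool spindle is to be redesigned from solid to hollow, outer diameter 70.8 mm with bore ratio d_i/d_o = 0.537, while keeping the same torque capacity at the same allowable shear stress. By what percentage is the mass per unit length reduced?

Equal τ_max and T ⇒ the solid shaft needs d_s³ = d_o³(1−k⁴), so d_s = 70.8·(1−0.537⁴)^(1/3) = 68.78 mm.
Area ratio A_h/A_s = d_o²(1−k²)/d_s² = (1−k²)/(1−k⁴)^(2/3) = 0.7540.
Mass saving = 1 − 0.7540 = 24.6 %.

24.6 %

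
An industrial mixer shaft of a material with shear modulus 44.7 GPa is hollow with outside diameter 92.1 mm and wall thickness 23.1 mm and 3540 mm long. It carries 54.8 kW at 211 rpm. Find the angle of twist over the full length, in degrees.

ω = 2π·211/60 = 22.10 rad/s, so T = P/ω = 54.8×10³ / 22.10 = 2480 N·m.
J = π(d_o⁴ − d_i⁴)/32 = π(0.0921⁴ − 0.0459⁴)/32 = 6.628×10^-6 m⁴.
θ = T·L/(G·J) = 2480 × 3.54 / (44.7×10⁹ × 6.628×10^-6) = 0.02963 rad.

1.70°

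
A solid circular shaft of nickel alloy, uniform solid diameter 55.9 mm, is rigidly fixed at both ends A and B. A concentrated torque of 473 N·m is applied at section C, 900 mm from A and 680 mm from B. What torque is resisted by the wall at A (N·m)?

204 N·m

With uniform GJ and both ends fixed, compatibility θ_AC = θ_CB gives T_A·a = T_B·b, together with T_A + T_B = T₀.
T_A = T₀·b/(a+b) = 473.0·680/1580 = 203.6 N·m; T_B = 269.4 N·m.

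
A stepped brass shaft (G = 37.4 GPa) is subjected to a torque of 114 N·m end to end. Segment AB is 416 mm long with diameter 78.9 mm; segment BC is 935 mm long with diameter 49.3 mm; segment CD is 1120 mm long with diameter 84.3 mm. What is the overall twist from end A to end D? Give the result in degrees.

J_AB = π(0.0789)⁴/32 = 3.80×10^-6 m⁴; J_BC = π(0.0493)⁴/32 = 5.80×10^-7 m⁴; J_CD = π(0.0843)⁴/32 = 4.96×10^-6 m⁴.
θ = (T/G)·Σ L_i/J_i = (114.0/37.4×10⁹)·(0.416/3.80×10^-6 + 0.935/5.80×10^-7 + 1.12/4.96×10^-6) = 5.936×10^-3 rad.

0.340°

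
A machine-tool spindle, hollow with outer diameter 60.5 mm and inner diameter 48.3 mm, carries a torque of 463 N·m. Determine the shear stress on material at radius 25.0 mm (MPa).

14.8 MPa

J = π(d_o⁴ − d_i⁴)/32 = π(0.0605⁴ − 0.0483⁴)/32 = 7.810×10^-7 m⁴.
Shear stress varies linearly with radius: τ = T·r/J = 463.0 × 0.0250 / 7.810×10^-7 = 1.482×10^7 Pa.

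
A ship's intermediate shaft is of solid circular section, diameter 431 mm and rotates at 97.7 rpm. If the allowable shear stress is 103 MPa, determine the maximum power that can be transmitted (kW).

16600 kW

J = πd⁴/32 = π(0.431)⁴/32 = 3.388×10^-3 m⁴.
T_max = τ_allow·J/r = 1.03×10^8 × 3.388×10^-3 / 0.215 = 1.619e6 N·m.
ω = 2π·97.7/60 = 10.23 rad/s, so P_max = T_max·ω = 1.657×10^7 W.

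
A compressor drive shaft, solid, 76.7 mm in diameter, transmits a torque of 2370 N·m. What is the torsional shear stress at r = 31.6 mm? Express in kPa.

J = πd⁴/32 = π(0.0767)⁴/32 = 3.398×10^-6 m⁴.
Shear stress varies linearly with radius: τ = T·r/J = 2370 × 0.0316 / 3.398×10^-6 = 2.204×10^7 Pa.

22000 kPa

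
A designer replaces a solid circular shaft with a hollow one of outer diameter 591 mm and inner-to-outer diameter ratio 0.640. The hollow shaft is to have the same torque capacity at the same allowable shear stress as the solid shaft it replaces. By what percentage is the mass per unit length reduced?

Equal τ_max and T ⇒ the solid shaft needs d_s³ = d_o³(1−k⁴), so d_s = 591·(1−0.640⁴)^(1/3) = 555.9 mm.
Area ratio A_h/A_s = d_o²(1−k²)/d_s² = (1−k²)/(1−k⁴)^(2/3) = 0.6673.
Mass saving = 1 − 0.6673 = 33.3 %.

33.3 %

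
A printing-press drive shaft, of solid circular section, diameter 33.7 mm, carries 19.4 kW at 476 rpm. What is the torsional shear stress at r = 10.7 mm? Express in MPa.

ω = 2π·476/60 = 49.85 rad/s, so T = P/ω = 19.4×10³ / 49.85 = 389.2 N·m.
J = πd⁴/32 = π(0.0337)⁴/32 = 1.266×10^-7 m⁴.
Shear stress varies linearly with radius: τ = T·r/J = 389.2 × 0.0107 / 1.266×10^-7 = 3.289×10^7 Pa.

32.9 MPa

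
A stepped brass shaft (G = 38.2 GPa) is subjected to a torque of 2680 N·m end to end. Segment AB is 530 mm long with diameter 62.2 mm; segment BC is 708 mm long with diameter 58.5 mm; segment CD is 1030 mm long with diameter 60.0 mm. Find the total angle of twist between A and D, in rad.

J_AB = π(0.0622)⁴/32 = 1.47×10^-6 m⁴; J_BC = π(0.0585)⁴/32 = 1.15×10^-6 m⁴; J_CD = π(0.0600)⁴/32 = 1.27×10^-6 m⁴.
θ = (T/G)·Σ L_i/J_i = (2680/38.2×10⁹)·(0.530/1.47×10^-6 + 0.708/1.15×10^-6 + 1.03/1.27×10^-6) = 0.1253 rad.

0.125 rad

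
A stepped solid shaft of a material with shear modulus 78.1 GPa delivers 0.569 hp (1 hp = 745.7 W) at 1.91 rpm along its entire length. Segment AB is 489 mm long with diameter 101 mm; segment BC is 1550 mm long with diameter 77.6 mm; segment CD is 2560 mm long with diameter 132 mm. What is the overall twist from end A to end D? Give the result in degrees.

0.886°

ω = 2π·1.91/60 = 0.2000 rad/s, so T = P/ω = 0.569×745.7 / 0.2000 = 2121 N·m.
J_AB = π(0.101)⁴/32 = 1.02×10^-5 m⁴; J_BC = π(0.0776)⁴/32 = 3.56×10^-6 m⁴; J_CD = π(0.132)⁴/32 = 2.98×10^-5 m⁴.
θ = (T/G)·Σ L_i/J_i = (2121/78.1×10⁹)·(0.489/1.02×10^-5 + 1.55/3.56×10^-6 + 2.56/2.98×10^-5) = 0.01546 rad.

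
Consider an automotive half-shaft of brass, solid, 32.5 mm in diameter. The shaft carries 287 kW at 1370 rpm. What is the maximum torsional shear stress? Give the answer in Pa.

ω = 2π·1370/60 = 143.5 rad/s, so T = P/ω = 287×10³ / 143.5 = 2000 N·m.
J = πd⁴/32 = π(0.0325)⁴/32 = 1.095×10^-7 m⁴.
τ_max = T·r/J = 2000 × 0.0163 / 1.095×10^-7 = 2.968×10^8 Pa.

2.97e8 Pa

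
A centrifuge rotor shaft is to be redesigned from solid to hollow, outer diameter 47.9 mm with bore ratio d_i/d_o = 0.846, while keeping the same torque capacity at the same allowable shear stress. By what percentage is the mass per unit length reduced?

Equal τ_max and T ⇒ the solid shaft needs d_s³ = d_o³(1−k⁴), so d_s = 47.9·(1−0.846⁴)^(1/3) = 37.71 mm.
Area ratio A_h/A_s = d_o²(1−k²)/d_s² = (1−k²)/(1−k⁴)^(2/3) = 0.4588.
Mass saving = 1 − 0.4588 = 54.1 %.

54.1 %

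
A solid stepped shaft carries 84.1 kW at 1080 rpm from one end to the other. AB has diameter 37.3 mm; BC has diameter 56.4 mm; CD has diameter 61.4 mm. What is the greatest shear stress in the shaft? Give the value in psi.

10600 psi

ω = 2π·1080/60 = 113.1 rad/s, so T = P/ω = 84.1×10³ / 113.1 = 743.6 N·m.
Under the same torque, τ_max = 16T/(πd³) is largest where d is smallest — segment AB (d = 37.3 mm).
τ_max = 16·743.6/(π·(0.0373)³) = 7.298×10^7 Pa.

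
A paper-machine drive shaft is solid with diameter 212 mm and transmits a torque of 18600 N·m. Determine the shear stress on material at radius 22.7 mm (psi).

309 psi

J = πd⁴/32 = π(0.212)⁴/32 = 1.983×10^-4 m⁴.
Shear stress varies linearly with radius: τ = T·r/J = 18600 × 0.0227 / 1.983×10^-4 = 2.129×10^6 Pa.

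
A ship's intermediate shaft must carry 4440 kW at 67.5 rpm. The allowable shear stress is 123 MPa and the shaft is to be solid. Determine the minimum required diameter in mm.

296 mm

ω = 2π·67.5/60 = 7.069 rad/s, so T = P/ω = 4440×10³ / 7.069 = 628100 N·m.
For a solid shaft τ_max = 16T/(πd³), so d = (16T/(π τ_allow))^(1/3) = (16·628100/(π·1.23×10^8))^(1/3) = 0.2963 m.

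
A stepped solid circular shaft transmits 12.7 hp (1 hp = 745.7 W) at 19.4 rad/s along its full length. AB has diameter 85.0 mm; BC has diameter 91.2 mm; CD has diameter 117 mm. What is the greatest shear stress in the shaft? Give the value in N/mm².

4.05 N/mm²

ω = 19.4 rad/s, so T = P/ω = 12.7×745.7 / 19.40 = 488.2 N·m.
Under the same torque, τ_max = 16T/(πd³) is largest where d is smallest — segment AB (d = 85.0 mm).
τ_max = 16·488.2/(π·(0.0850)³) = 4.048×10^6 Pa.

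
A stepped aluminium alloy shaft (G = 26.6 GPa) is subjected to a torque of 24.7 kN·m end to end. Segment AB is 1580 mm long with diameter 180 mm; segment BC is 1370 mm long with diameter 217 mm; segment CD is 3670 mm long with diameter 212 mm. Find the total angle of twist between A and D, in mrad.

J_AB = π(0.180)⁴/32 = 1.03×10^-4 m⁴; J_BC = π(0.217)⁴/32 = 2.18×10^-4 m⁴; J_CD = π(0.212)⁴/32 = 1.98×10^-4 m⁴.
θ = (T/G)·Σ L_i/J_i = (24700/26.6×10⁹)·(1.58/1.03×10^-4 + 1.37/2.18×10^-4 + 3.67/1.98×10^-4) = 0.03726 rad.

37.3 mrad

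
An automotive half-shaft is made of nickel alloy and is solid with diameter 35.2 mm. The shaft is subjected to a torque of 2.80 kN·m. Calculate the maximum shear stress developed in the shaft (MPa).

J = πd⁴/32 = π(0.0352)⁴/32 = 1.507×10^-7 m⁴.
τ_max = T·r/J = 2800 × 0.0176 / 1.507×10^-7 = 3.270×10^8 Pa.

327 MPa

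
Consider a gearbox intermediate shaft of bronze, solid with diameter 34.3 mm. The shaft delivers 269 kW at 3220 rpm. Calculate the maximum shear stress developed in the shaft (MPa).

ω = 2π·3220/60 = 337.2 rad/s, so T = P/ω = 269×10³ / 337.2 = 797.8 N·m.
J = πd⁴/32 = π(0.0343)⁴/32 = 1.359×10^-7 m⁴.
τ_max = T·r/J = 797.8 × 0.0171 / 1.359×10^-7 = 1.007×10^8 Pa.

101 MPa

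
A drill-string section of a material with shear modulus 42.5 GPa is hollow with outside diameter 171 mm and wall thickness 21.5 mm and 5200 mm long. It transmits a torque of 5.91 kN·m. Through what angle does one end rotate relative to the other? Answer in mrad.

12.6 mrad

J = π(d_o⁴ − d_i⁴)/32 = π(0.171⁴ − 0.128⁴)/32 = 5.759×10^-5 m⁴.
θ = T·L/(G·J) = 5910 × 5.20 / (42.5×10⁹ × 5.759×10^-5) = 0.01256 rad.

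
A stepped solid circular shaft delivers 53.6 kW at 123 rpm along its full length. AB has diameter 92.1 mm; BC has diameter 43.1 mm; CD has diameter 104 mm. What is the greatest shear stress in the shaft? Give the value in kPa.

ω = 2π·123/60 = 12.88 rad/s, so T = P/ω = 53.6×10³ / 12.88 = 4161 N·m.
Under the same torque, τ_max = 16T/(πd³) is largest where d is smallest — segment BC (d = 43.1 mm).
τ_max = 16·4161/(π·(0.0431)³) = 2.647×10^8 Pa.

265000 kPa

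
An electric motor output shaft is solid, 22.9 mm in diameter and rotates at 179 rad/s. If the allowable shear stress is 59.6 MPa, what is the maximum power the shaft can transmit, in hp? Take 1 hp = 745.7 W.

J = πd⁴/32 = π(0.0229)⁴/32 = 2.700×10^-8 m⁴.
T_max = τ_allow·J/r = 5.96×10^7 × 2.700×10^-8 / 0.0115 = 140.5 N·m.
ω = 179 rad/s, so P_max = T_max·ω = 2.516×10^4 W.

33.7 hp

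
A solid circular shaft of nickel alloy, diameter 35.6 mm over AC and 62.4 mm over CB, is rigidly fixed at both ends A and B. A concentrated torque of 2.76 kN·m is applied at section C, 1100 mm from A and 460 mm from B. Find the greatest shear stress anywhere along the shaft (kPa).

Compatibility: T_A·a/J_AC = T_B·b/J_CB with T_A + T_B = T₀.
J_AC = 1.58×10^-7 m⁴, J_CB = 1.49×10^-6 m⁴, so T_A = T₀·(J_AC/a)/((J_AC/a)+(J_CB/b)) = 117.1 N·m, T_B = 2643 N·m.
τ in each portion: τ_AC = 1.32×10^7 Pa, τ_CB = 5.54×10^7 Pa; maximum is in CB.
τ_max = T_CB·r/J = 2643·0.0312/1.49×10^-6 = 5.540×10^7 Pa.

55400 kPa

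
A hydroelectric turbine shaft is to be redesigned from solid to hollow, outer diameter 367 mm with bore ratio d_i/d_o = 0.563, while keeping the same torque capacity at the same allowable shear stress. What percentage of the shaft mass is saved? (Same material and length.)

Equal τ_max and T ⇒ the solid shaft needs d_s³ = d_o³(1−k⁴), so d_s = 367·(1−0.563⁴)^(1/3) = 354.3 mm.
Area ratio A_h/A_s = d_o²(1−k²)/d_s² = (1−k²)/(1−k⁴)^(2/3) = 0.7330.
Mass saving = 1 − 0.7330 = 26.7 %.

26.7 %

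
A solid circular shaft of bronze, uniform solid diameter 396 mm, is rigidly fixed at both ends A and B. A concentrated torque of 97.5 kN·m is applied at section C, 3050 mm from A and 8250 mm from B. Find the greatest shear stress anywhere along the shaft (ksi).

With uniform GJ and both ends fixed, compatibility θ_AC = θ_CB gives T_A·a = T_B·b, together with T_A + T_B = T₀.
T_A = T₀·b/(a+b) = 97500·8250/11300 = 71180 N·m; T_B = 26320 N·m.
τ in each portion: τ_AC = 5.84×10^6 Pa, τ_CB = 2.16×10^6 Pa; maximum is in AC.
τ_max = T_AC·r/J = 71180·0.198/2.41×10^-3 = 5.838×10^6 Pa.

0.847 ksi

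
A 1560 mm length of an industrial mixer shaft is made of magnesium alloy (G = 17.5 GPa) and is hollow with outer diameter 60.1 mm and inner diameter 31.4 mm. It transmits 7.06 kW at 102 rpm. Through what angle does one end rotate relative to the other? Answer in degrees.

2.85°

ω = 2π·102/60 = 10.68 rad/s, so T = P/ω = 7.06×10³ / 10.68 = 661.0 N·m.
J = π(d_o⁴ − d_i⁴)/32 = π(0.0601⁴ − 0.0314⁴)/32 = 1.185×10^-6 m⁴.
θ = T·L/(G·J) = 661.0 × 1.56 / (17.5×10⁹ × 1.185×10^-6) = 0.04970 rad.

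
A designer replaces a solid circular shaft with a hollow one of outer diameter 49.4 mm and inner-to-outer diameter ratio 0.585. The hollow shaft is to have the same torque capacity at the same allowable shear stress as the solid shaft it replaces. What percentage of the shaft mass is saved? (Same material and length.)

28.5 %

Equal τ_max and T ⇒ the solid shaft needs d_s³ = d_o³(1−k⁴), so d_s = 49.4·(1−0.585⁴)^(1/3) = 47.39 mm.
Area ratio A_h/A_s = d_o²(1−k²)/d_s² = (1−k²)/(1−k⁴)^(2/3) = 0.7147.
Mass saving = 1 − 0.7147 = 28.5 %.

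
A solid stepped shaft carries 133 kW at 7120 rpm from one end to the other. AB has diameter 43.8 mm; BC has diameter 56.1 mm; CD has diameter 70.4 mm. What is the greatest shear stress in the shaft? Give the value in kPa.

10800 kPa

ω = 2π·7120/60 = 745.6 rad/s, so T = P/ω = 133×10³ / 745.6 = 178.4 N·m.
Under the same torque, τ_max = 16T/(πd³) is largest where d is smallest — segment AB (d = 43.8 mm).
τ_max = 16·178.4/(π·(0.0438)³) = 1.081×10^7 Pa.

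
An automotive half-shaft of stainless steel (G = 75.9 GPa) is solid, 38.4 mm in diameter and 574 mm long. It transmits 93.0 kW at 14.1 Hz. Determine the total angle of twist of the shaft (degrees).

2.13°

ω = 2π·14.1 = 88.59 rad/s, so T = P/ω = 93.0×10³ / 88.59 = 1050 N·m.
J = πd⁴/32 = π(0.0384)⁴/32 = 2.135×10^-7 m⁴.
θ = T·L/(G·J) = 1050 × 0.574 / (75.9×10⁹ × 2.135×10^-7) = 0.03719 rad.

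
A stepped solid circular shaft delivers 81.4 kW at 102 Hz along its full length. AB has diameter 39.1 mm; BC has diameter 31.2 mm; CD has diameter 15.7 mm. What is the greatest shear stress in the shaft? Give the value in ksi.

ω = 2π·102 = 640.9 rad/s, so T = P/ω = 81.4×10³ / 640.9 = 127.0 N·m.
Under the same torque, τ_max = 16T/(πd³) is largest where d is smallest — segment CD (d = 15.7 mm).
τ_max = 16·127.0/(π·(0.0157)³) = 1.672×10^8 Pa.

24.2 ksi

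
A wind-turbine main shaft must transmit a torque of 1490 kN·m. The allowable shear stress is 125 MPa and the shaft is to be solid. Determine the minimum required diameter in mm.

393 mm

For a solid shaft τ_max = 16T/(πd³), so d = (16T/(π τ_allow))^(1/3) = (16·1.490e6/(π·1.25×10^8))^(1/3) = 0.3930 m.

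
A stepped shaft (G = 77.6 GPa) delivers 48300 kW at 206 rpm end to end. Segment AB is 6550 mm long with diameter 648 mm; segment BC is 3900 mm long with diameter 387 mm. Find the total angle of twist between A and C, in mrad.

62.0 mrad

ω = 2π·206/60 = 21.57 rad/s, so T = P/ω = 48300×10³ / 21.57 = 2.239e6 N·m.
J_AB = π(0.648)⁴/32 = 0.0173 m⁴; J_BC = π(0.387)⁴/32 = 2.20×10^-3 m⁴.
θ = (T/G)·Σ L_i/J_i = (2.239e6/77.6×10⁹)·(6.55/0.0173 + 3.90/2.20×10^-3) = 0.06202 rad.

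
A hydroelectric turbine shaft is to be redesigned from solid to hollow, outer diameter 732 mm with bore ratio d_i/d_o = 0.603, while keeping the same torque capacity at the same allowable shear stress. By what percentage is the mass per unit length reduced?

Equal τ_max and T ⇒ the solid shaft needs d_s³ = d_o³(1−k⁴), so d_s = 732·(1−0.603⁴)^(1/3) = 698.2 mm.
Area ratio A_h/A_s = d_o²(1−k²)/d_s² = (1−k²)/(1−k⁴)^(2/3) = 0.6995.
Mass saving = 1 − 0.6995 = 30.1 %.

30.1 %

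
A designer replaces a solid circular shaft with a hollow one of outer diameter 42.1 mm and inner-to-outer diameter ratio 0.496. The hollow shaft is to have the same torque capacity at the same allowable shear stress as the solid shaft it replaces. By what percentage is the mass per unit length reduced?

21.4 %

Equal τ_max and T ⇒ the solid shaft needs d_s³ = d_o³(1−k⁴), so d_s = 42.1·(1−0.496⁴)^(1/3) = 41.23 mm.
Area ratio A_h/A_s = d_o²(1−k²)/d_s² = (1−k²)/(1−k⁴)^(2/3) = 0.7860.
Mass saving = 1 − 0.7860 = 21.4 %.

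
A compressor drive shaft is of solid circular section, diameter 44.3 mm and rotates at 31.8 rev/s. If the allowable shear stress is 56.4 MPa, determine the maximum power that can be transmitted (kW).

192 kW

J = πd⁴/32 = π(0.0443)⁴/32 = 3.781×10^-7 m⁴.
T_max = τ_allow·J/r = 5.64×10^7 × 3.781×10^-7 / 0.0221 = 962.8 N·m.
ω = 2π·31.8 = 199.8 rad/s, so P_max = T_max·ω = 1.924×10^5 W.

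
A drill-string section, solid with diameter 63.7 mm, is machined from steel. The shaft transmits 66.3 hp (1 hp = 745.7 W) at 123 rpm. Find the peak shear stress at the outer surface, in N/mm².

75.6 N/mm²

ω = 2π·123/60 = 12.88 rad/s, so T = P/ω = 66.3×745.7 / 12.88 = 3838 N·m.
J = πd⁴/32 = π(0.0637)⁴/32 = 1.616×10^-6 m⁴.
τ_max = T·r/J = 3838 × 0.0319 / 1.616×10^-6 = 7.563×10^7 Pa.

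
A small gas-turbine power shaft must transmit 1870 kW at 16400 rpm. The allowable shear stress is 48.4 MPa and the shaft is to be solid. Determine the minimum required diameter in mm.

ω = 2π·16400/60 = 1717 rad/s, so T = P/ω = 1870×10³ / 1717 = 1089 N·m.
For a solid shaft τ_max = 16T/(πd³), so d = (16T/(π τ_allow))^(1/3) = (16·1089/(π·4.84×10^7))^(1/3) = 0.04857 m.

48.6 mm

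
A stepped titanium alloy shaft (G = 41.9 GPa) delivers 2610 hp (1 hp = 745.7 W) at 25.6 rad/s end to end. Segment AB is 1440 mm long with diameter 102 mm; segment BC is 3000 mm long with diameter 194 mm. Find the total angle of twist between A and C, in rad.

ω = 25.6 rad/s, so T = P/ω = 2610×745.7 / 25.60 = 76030 N·m.
J_AB = π(0.102)⁴/32 = 1.06×10^-5 m⁴; J_BC = π(0.194)⁴/32 = 1.39×10^-4 m⁴.
θ = (T/G)·Σ L_i/J_i = (76030/41.9×10⁹)·(1.44/1.06×10^-5 + 3.00/1.39×10^-4) = 0.2850 rad.

0.285 rad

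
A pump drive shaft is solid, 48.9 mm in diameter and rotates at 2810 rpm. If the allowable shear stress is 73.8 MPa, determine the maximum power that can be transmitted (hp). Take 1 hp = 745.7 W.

J = πd⁴/32 = π(0.0489)⁴/32 = 5.614×10^-7 m⁴.
T_max = τ_allow·J/r = 7.38×10^7 × 5.614×10^-7 / 0.0244 = 1694 N·m.
ω = 2π·2810/60 = 294.3 rad/s, so P_max = T_max·ω = 4.986×10^5 W.

669 hp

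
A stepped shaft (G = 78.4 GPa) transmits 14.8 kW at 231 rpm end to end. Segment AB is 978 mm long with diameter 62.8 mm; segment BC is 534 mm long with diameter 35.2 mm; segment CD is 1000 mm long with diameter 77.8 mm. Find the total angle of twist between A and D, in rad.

ω = 2π·231/60 = 24.19 rad/s, so T = P/ω = 14.8×10³ / 24.19 = 611.8 N·m.
J_AB = π(0.0628)⁴/32 = 1.53×10^-6 m⁴; J_BC = π(0.0352)⁴/32 = 1.51×10^-7 m⁴; J_CD = π(0.0778)⁴/32 = 3.60×10^-6 m⁴.
θ = (T/G)·Σ L_i/J_i = (611.8/78.4×10⁹)·(0.978/1.53×10^-6 + 0.534/1.51×10^-7 + 1.00/3.60×10^-6) = 0.03482 rad.

0.0348 rad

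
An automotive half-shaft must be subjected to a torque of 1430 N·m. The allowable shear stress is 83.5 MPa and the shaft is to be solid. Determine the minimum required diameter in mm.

44.3 mm

For a solid shaft τ_max = 16T/(πd³), so d = (16T/(π τ_allow))^(1/3) = (16·1430/(π·8.35×10^7))^(1/3) = 0.04435 m.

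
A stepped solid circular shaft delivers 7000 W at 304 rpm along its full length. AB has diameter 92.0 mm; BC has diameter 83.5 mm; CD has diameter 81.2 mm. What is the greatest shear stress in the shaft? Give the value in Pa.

ω = 2π·304/60 = 31.83 rad/s, so T = P/ω = 7000 / 31.83 = 219.9 N·m.
Under the same torque, τ_max = 16T/(πd³) is largest where d is smallest — segment CD (d = 81.2 mm).
τ_max = 16·219.9/(π·(0.0812)³) = 2.092×10^6 Pa.

2.09e6 Pa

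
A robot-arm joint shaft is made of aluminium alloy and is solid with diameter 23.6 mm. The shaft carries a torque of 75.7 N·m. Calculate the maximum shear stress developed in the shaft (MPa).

J = πd⁴/32 = π(0.0236)⁴/32 = 3.045×10^-8 m⁴.
τ_max = T·r/J = 75.70 × 0.0118 / 3.045×10^-8 = 2.933×10^7 Pa.

29.3 MPa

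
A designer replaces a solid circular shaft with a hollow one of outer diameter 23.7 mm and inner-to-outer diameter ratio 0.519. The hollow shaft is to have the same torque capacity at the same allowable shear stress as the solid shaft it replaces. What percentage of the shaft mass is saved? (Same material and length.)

Equal τ_max and T ⇒ the solid shaft needs d_s³ = d_o³(1−k⁴), so d_s = 23.7·(1−0.519⁴)^(1/3) = 23.11 mm.
Area ratio A_h/A_s = d_o²(1−k²)/d_s² = (1−k²)/(1−k⁴)^(2/3) = 0.7683.
Mass saving = 1 − 0.7683 = 23.2 %.

23.2 %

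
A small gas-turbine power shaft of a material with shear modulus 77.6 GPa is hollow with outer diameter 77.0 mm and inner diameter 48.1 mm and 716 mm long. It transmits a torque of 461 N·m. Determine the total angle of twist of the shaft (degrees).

0.0833°

J = π(d_o⁴ − d_i⁴)/32 = π(0.0770⁴ − 0.0481⁴)/32 = 2.926×10^-6 m⁴.
θ = T·L/(G·J) = 461.0 × 0.716 / (77.6×10⁹ × 2.926×10^-6) = 1.454×10^-3 rad.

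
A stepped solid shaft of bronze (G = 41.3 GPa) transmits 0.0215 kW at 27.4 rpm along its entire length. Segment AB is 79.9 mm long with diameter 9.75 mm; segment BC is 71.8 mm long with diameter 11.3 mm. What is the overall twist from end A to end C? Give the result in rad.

ω = 2π·27.4/60 = 2.869 rad/s, so T = P/ω = 0.0215×10³ / 2.869 = 7.493 N·m.
J_AB = π(0.00975)⁴/32 = 8.87×10^-10 m⁴; J_BC = π(0.0113)⁴/32 = 1.60×10^-9 m⁴.
θ = (T/G)·Σ L_i/J_i = (7.493/41.3×10⁹)·(0.0799/8.87×10^-10 + 0.0718/1.60×10^-9) = 0.02448 rad.

0.0245 rad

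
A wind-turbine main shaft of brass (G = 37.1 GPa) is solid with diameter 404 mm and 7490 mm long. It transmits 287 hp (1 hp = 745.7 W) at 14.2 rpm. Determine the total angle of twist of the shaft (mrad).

11.1 mrad

ω = 2π·14.2/60 = 1.487 rad/s, so T = P/ω = 287×745.7 / 1.487 = 143900 N·m.
J = πd⁴/32 = π(0.404)⁴/32 = 2.615×10^-3 m⁴.
θ = T·L/(G·J) = 143900 × 7.49 / (37.1×10⁹ × 2.615×10^-3) = 0.01111 rad.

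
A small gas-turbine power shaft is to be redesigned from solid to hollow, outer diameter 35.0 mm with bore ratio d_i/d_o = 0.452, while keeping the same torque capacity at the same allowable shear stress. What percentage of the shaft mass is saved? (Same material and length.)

Equal τ_max and T ⇒ the solid shaft needs d_s³ = d_o³(1−k⁴), so d_s = 35.0·(1−0.452⁴)^(1/3) = 34.51 mm.
Area ratio A_h/A_s = d_o²(1−k²)/d_s² = (1−k²)/(1−k⁴)^(2/3) = 0.8186.
Mass saving = 1 − 0.8186 = 18.1 %.

18.1 %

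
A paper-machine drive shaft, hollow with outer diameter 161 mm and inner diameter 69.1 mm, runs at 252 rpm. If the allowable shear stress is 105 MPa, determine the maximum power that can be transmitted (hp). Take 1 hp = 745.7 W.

2940 hp

J = π(d_o⁴ − d_i⁴)/32 = π(0.161⁴ − 0.0691⁴)/32 = 6.373×10^-5 m⁴.
T_max = τ_allow·J/r = 1.05×10^8 × 6.373×10^-5 / 0.0805 = 83120 N·m.
ω = 2π·252/60 = 26.39 rad/s, so P_max = T_max·ω = 2.193×10^6 W.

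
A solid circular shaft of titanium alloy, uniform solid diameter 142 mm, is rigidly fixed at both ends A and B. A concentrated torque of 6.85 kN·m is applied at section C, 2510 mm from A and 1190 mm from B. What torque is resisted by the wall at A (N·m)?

With uniform GJ and both ends fixed, compatibility θ_AC = θ_CB gives T_A·a = T_B·b, together with T_A + T_B = T₀.
T_A = T₀·b/(a+b) = 6850·1190/3700 = 2203 N·m; T_B = 4647 N·m.

2200 N·m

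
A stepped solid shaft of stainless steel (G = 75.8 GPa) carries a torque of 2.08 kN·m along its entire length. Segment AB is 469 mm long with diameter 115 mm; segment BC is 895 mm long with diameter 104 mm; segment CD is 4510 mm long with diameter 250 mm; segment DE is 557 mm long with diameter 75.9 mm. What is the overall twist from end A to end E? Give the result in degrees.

J_AB = π(0.115)⁴/32 = 1.72×10^-5 m⁴; J_BC = π(0.104)⁴/32 = 1.15×10^-5 m⁴; J_CD = π(0.250)⁴/32 = 3.83×10^-4 m⁴; J_DE = π(0.0759)⁴/32 = 3.26×10^-6 m⁴.
θ = (T/G)·Σ L_i/J_i = (2080/75.8×10⁹)·(0.469/1.72×10^-5 + 0.895/1.15×10^-5 + 4.51/3.83×10^-4 + 0.557/3.26×10^-6) = 7.902×10^-3 rad.

0.453°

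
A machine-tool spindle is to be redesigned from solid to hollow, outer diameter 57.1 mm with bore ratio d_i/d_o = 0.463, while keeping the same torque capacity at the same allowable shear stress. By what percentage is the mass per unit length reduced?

Equal τ_max and T ⇒ the solid shaft needs d_s³ = d_o³(1−k⁴), so d_s = 57.1·(1−0.463⁴)^(1/3) = 56.21 mm.
Area ratio A_h/A_s = d_o²(1−k²)/d_s² = (1−k²)/(1−k⁴)^(2/3) = 0.8107.
Mass saving = 1 − 0.8107 = 18.9 %.

18.9 %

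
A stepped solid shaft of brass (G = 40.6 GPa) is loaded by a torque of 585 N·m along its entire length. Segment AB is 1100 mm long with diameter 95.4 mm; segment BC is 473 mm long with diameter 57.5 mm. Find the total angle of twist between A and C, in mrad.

8.30 mrad

J_AB = π(0.0954)⁴/32 = 8.13×10^-6 m⁴; J_BC = π(0.0575)⁴/32 = 1.07×10^-6 m⁴.
θ = (T/G)·Σ L_i/J_i = (585.0/40.6×10⁹)·(1.10/8.13×10^-6 + 0.473/1.07×10^-6) = 8.300×10^-3 rad.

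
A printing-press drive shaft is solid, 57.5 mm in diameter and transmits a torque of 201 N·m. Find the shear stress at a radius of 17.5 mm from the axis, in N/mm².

J = πd⁴/32 = π(0.0575)⁴/32 = 1.073×10^-6 m⁴.
Shear stress varies linearly with radius: τ = T·r/J = 201.0 × 0.0175 / 1.073×10^-6 = 3.278×10^6 Pa.

3.28 N/mm²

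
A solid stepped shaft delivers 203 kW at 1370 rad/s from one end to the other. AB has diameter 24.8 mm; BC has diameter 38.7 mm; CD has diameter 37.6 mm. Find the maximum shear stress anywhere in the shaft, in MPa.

ω = 1370 rad/s, so T = P/ω = 203×10³ / 1370 = 148.2 N·m.
Under the same torque, τ_max = 16T/(πd³) is largest where d is smallest — segment AB (d = 24.8 mm).
τ_max = 16·148.2/(π·(0.0248)³) = 4.948×10^7 Pa.

49.5 MPa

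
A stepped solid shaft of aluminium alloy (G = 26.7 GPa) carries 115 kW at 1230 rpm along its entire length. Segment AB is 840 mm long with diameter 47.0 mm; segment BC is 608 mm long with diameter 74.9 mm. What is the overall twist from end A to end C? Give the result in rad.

0.0652 rad

ω = 2π·1230/60 = 128.8 rad/s, so T = P/ω = 115×10³ / 128.8 = 892.8 N·m.
J_AB = π(0.0470)⁴/32 = 4.79×10^-7 m⁴; J_BC = π(0.0749)⁴/32 = 3.09×10^-6 m⁴.
θ = (T/G)·Σ L_i/J_i = (892.8/26.7×10⁹)·(0.840/4.79×10^-7 + 0.608/3.09×10^-6) = 0.06521 rad.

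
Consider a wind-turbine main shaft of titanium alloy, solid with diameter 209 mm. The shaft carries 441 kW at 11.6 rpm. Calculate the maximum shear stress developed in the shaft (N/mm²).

203 N/mm²

ω = 2π·11.6/60 = 1.215 rad/s, so T = P/ω = 441×10³ / 1.215 = 363000 N·m.
J = πd⁴/32 = π(0.209)⁴/32 = 1.873×10^-4 m⁴.
τ_max = T·r/J = 363000 × 0.104 / 1.873×10^-4 = 2.025×10^8 Pa.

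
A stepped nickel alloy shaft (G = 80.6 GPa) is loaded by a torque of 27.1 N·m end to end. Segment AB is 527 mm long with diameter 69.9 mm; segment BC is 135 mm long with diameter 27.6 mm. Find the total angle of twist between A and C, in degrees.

J_AB = π(0.0699)⁴/32 = 2.34×10^-6 m⁴; J_BC = π(0.0276)⁴/32 = 5.70×10^-8 m⁴.
θ = (T/G)·Σ L_i/J_i = (27.10/80.6×10⁹)·(0.527/2.34×10^-6 + 0.135/5.70×10^-8) = 8.724×10^-4 rad.

0.0500°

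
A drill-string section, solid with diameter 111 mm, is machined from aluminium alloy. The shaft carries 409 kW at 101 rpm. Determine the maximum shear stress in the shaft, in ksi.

20.9 ksi

ω = 2π·101/60 = 10.58 rad/s, so T = P/ω = 409×10³ / 10.58 = 38670 N·m.
J = πd⁴/32 = π(0.111)⁴/32 = 1.490×10^-5 m⁴.
τ_max = T·r/J = 38670 × 0.0555 / 1.490×10^-5 = 1.440×10^8 Pa.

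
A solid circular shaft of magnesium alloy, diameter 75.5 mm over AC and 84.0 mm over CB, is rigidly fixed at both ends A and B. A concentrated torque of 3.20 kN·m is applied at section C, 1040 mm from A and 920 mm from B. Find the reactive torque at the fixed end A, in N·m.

1170 N·m

Compatibility: T_A·a/J_AC = T_B·b/J_CB with T_A + T_B = T₀.
J_AC = 3.19×10^-6 m⁴, J_CB = 4.89×10^-6 m⁴, so T_A = T₀·(J_AC/a)/((J_AC/a)+(J_CB/b)) = 1171 N·m, T_B = 2029 N·m.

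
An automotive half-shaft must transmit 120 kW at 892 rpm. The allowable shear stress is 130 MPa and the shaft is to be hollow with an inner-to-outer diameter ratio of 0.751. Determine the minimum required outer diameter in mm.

ω = 2π·892/60 = 93.41 rad/s, so T = P/ω = 120×10³ / 93.41 = 1285 N·m.
For a hollow shaft with d_i/d_o = 0.751: τ_max = 16T/(π d_o³ (1−k⁴)), so d_o = [16T/(π τ_allow (1−k⁴))]^(1/3) = [16·1285/(π·1.30×10^8·0.6819)]^(1/3) = 0.04195 m.

41.9 mm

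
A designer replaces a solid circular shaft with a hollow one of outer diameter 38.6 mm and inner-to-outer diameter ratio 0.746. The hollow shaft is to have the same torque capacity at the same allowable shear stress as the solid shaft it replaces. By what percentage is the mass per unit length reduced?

Equal τ_max and T ⇒ the solid shaft needs d_s³ = d_o³(1−k⁴), so d_s = 38.6·(1−0.746⁴)^(1/3) = 34.11 mm.
Area ratio A_h/A_s = d_o²(1−k²)/d_s² = (1−k²)/(1−k⁴)^(2/3) = 0.5678.
Mass saving = 1 − 0.5678 = 43.2 %.

43.2 %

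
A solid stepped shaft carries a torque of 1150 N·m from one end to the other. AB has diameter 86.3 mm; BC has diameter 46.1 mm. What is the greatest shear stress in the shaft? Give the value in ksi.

Under the same torque, τ_max = 16T/(πd³) is largest where d is smallest — segment BC (d = 46.1 mm).
τ_max = 16·1150/(π·(0.0461)³) = 5.978×10^7 Pa.

8.67 ksi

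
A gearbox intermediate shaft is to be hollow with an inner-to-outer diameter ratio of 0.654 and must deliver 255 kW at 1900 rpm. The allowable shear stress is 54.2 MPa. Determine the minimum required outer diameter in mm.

ω = 2π·1900/60 = 199.0 rad/s, so T = P/ω = 255×10³ / 199.0 = 1282 N·m.
For a hollow shaft with d_i/d_o = 0.654: τ_max = 16T/(π d_o³ (1−k⁴)), so d_o = [16T/(π τ_allow (1−k⁴))]^(1/3) = [16·1282/(π·5.42×10^7·0.8171)]^(1/3) = 0.05282 m.

52.8 mm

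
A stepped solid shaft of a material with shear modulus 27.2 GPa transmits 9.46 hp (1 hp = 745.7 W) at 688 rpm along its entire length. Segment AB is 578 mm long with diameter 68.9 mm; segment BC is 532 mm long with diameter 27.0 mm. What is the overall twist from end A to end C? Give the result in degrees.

ω = 2π·688/60 = 72.05 rad/s, so T = P/ω = 9.46×745.7 / 72.05 = 97.91 N·m.
J_AB = π(0.0689)⁴/32 = 2.21×10^-6 m⁴; J_BC = π(0.0270)⁴/32 = 5.22×10^-8 m⁴.
θ = (T/G)·Σ L_i/J_i = (97.91/27.2×10⁹)·(0.578/2.21×10^-6 + 0.532/5.22×10^-8) = 0.03765 rad.

2.16°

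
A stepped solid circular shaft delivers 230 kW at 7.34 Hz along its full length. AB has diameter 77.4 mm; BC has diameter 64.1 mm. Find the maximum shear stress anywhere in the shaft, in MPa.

ω = 2π·7.34 = 46.12 rad/s, so T = P/ω = 230×10³ / 46.12 = 4987 N·m.
Under the same torque, τ_max = 16T/(πd³) is largest where d is smallest — segment BC (d = 64.1 mm).
τ_max = 16·4987/(π·(0.0641)³) = 9.644×10^7 Pa.

96.4 MPa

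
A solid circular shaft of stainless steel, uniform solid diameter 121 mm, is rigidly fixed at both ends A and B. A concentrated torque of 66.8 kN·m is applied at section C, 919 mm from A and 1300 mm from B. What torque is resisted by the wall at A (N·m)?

With uniform GJ and both ends fixed, compatibility θ_AC = θ_CB gives T_A·a = T_B·b, together with T_A + T_B = T₀.
T_A = T₀·b/(a+b) = 66800·1300/2219 = 39130 N·m; T_B = 27670 N·m.

39100 N·m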